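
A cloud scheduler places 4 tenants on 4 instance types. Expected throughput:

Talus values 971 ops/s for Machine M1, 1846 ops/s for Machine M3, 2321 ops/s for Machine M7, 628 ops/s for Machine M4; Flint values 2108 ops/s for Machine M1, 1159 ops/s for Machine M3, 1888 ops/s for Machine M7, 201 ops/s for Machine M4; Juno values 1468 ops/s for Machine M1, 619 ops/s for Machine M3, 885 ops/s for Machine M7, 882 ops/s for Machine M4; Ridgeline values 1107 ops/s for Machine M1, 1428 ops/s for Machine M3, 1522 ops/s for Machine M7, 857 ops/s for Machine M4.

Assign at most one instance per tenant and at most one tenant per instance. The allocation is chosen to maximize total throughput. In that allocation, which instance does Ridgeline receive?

Ridgeline receives Machine M3.

Optimal: Talus→Machine M7 (2321 ops/s), Flint→Machine M1 (2108 ops/s), Juno→Machine M4 (882 ops/s), Ridgeline→Machine M3 (1428 ops/s) — total 2321+2108+882+1428 = 6739 ops/s.
Column-greedy (each instance in turn goes to its best remaining tenant) gives 6358 ops/s, worse by 381.
Next-best assignment: Talus→Machine M3, Flint→Machine M1, Juno→Machine M4, Ridgeline→Machine M7 = 6358 ops/s.
Ridgeline's own top instance is Machine M7 (1522 ops/s), but forcing Ridgeline→Machine M7 and reassigning the rest optimally gives only 6358 ops/s — worse by 381.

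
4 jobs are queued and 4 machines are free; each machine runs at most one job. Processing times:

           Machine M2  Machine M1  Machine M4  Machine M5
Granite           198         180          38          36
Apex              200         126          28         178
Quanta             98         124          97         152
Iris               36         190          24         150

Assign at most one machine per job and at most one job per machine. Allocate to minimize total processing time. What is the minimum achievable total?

This is a one-to-one assignment (minimum-cost bipartite matching).
Optimal: Granite→Machine M5 (36 min), Apex→Machine M4 (28 min), Quanta→Machine M1 (124 min), Iris→Machine M2 (36 min) — total 36+28+124+36 = 224 min.
Next-best assignment: Granite→Machine M5, Apex→Machine M1, Quanta→Machine M2, Iris→Machine M4 = 284 min.
Every other assignment is strictly worse.

Min total: 224 min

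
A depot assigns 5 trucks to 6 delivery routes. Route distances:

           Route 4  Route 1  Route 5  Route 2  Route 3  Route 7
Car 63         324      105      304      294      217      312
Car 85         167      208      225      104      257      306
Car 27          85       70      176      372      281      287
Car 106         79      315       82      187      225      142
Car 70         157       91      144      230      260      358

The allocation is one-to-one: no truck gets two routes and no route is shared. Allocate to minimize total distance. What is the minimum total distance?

Minimum total: 579 km

Optimal: Car 63→Route 3 (217 km), Car 85→Route 2 (104 km), Car 27→Route 4 (85 km), Car 106→Route 5 (82 km), Car 70→Route 1 (91 km) — total 217+104+85+82+91 = 579 km.
Min-entry greedy (repeatedly take the single cheapest remaining cell) gives 614 km, worse by 35.
Swapping Car 70↔Car 63 (Car 70→Route 3 260 km, Car 63→Route 1 105 km) adds 57.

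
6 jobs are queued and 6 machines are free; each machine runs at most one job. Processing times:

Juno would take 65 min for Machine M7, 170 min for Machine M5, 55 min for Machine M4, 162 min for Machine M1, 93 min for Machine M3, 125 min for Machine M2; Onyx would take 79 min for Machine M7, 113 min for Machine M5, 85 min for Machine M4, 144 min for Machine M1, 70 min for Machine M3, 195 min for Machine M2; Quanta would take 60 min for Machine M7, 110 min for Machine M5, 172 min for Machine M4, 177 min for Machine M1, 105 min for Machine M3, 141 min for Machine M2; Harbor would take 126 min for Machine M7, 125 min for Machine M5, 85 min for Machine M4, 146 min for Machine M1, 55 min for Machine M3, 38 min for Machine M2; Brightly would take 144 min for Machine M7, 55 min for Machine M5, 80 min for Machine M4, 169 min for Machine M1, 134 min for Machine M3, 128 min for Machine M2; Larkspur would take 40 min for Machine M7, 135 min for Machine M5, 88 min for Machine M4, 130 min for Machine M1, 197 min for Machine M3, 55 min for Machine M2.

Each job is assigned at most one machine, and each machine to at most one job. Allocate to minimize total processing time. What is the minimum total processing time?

Optimal: Juno→Machine M4 (55 min), Onyx→Machine M3 (70 min), Quanta→Machine M7 (60 min), Harbor→Machine M2 (38 min), Brightly→Machine M5 (55 min), Larkspur→Machine M1 (130 min) — total 55+70+60+38+55+130 = 408 min.
Min-entry greedy (repeatedly take the single cheapest remaining cell) gives 435 min, worse by 27.
Swapping Juno↔Harbor (Juno→Machine M2 125 min, Harbor→Machine M4 85 min) adds 117.

Min total: 408 min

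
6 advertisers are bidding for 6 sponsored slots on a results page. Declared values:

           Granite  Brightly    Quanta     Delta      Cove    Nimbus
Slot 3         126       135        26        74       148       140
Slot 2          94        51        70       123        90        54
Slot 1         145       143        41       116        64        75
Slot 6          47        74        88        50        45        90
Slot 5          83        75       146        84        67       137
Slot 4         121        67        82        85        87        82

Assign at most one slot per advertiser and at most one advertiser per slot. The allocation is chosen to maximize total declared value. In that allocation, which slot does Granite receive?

Optimal: Granite→Slot 4 ($121), Brightly→Slot 1 ($143), Quanta→Slot 5 ($146), Delta→Slot 2 ($123), Cove→Slot 3 ($148), Nimbus→Slot 6 ($90) — total 121+143+146+123+148+90 = $771.
Max-entry greedy (repeatedly take the single best remaining cell) gives $719, worse by 52.
Next-best assignment: Granite→Slot 4, Brightly→Slot 1, Quanta→Slot 6, Delta→Slot 2, Cove→Slot 3, Nimbus→Slot 5 = $760.
No other one-to-one assignment exceeds $771.
Granite's own top slot is Slot 1 ($145), but forcing Granite→Slot 1 and reassigning the rest optimally gives only $726 — worse by 45.

Granite receives Slot 4.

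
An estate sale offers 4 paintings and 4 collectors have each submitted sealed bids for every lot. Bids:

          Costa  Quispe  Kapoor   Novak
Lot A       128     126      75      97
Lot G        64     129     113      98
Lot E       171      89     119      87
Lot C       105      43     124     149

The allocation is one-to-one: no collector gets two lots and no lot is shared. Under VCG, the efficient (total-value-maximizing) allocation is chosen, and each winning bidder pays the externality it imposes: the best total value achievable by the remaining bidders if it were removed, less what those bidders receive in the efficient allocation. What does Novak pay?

Novak pays $14.

Efficient allocation: Costa→Lot E ($171), Quispe→Lot A ($126), Kapoor→Lot G ($113), Novak→Lot C ($149); total welfare W = $559.
Novak receives Lot C at value $149, so the others get W − 149 = $410.
Without Novak: best allocation of the remaining 3 bidders over all 4 lots is Costa→Lot E ($171), Quispe→Lot G ($129), Kapoor→Lot C ($124), total $424.
VCG payment = (others' best without Novak) − (others' welfare with Novak) = 424 − 410 = $14.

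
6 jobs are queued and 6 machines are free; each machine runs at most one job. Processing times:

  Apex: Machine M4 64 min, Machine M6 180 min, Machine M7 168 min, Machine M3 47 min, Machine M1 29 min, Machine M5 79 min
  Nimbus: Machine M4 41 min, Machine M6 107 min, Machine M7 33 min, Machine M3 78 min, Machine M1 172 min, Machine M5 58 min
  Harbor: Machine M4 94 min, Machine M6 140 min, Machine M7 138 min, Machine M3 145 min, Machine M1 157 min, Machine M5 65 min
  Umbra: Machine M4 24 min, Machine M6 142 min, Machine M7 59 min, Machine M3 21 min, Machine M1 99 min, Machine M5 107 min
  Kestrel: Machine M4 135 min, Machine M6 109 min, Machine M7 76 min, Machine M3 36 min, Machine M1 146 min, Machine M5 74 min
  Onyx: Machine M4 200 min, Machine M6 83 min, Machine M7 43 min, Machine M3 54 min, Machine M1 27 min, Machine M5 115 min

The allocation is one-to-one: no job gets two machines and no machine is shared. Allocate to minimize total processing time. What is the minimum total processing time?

This is the linear assignment problem.
Optimal: Apex→Machine M1 (29 min), Nimbus→Machine M7 (33 min), Harbor→Machine M5 (65 min), Umbra→Machine M4 (24 min), Kestrel→Machine M3 (36 min), Onyx→Machine M6 (83 min) — total 29+33+65+24+36+83 = 270 min.
Min-entry greedy (repeatedly take the single cheapest remaining cell) gives 319 min, worse by 49.
Next-best assignment: Apex→Machine M1, Nimbus→Machine M6, Harbor→Machine M5, Umbra→Machine M4, Kestrel→Machine M3, Onyx→Machine M7 = 304 min.
Swapping Onyx↔Kestrel (Onyx→Machine M3 54 min, Kestrel→Machine M6 109 min) adds 44.
No other one-to-one assignment undercuts 270 min.

Minimum total: 270 min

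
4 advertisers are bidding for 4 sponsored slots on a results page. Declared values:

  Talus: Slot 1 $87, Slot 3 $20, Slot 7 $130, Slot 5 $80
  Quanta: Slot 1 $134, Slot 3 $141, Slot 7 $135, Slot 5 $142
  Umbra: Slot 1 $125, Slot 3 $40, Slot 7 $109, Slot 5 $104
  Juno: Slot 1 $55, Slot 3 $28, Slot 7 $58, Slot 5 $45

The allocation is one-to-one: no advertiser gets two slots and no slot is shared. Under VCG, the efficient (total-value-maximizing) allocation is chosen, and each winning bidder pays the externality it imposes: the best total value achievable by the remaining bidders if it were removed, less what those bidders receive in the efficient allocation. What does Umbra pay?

Umbra pays $11.

Efficient allocation: Talus→Slot 7 ($130), Quanta→Slot 3 ($141), Umbra→Slot 1 ($125), Juno→Slot 5 ($45); total welfare W = $441.
Umbra receives Slot 1 at value $125, so the others get W − 125 = $316.
Without Umbra: best allocation of the remaining 3 bidders over all 4 slots is Talus→Slot 7 ($130), Quanta→Slot 5 ($142), Juno→Slot 1 ($55), total $327.
VCG payment = (others' best without Umbra) − (others' welfare with Umbra) = 327 − 316 = $11.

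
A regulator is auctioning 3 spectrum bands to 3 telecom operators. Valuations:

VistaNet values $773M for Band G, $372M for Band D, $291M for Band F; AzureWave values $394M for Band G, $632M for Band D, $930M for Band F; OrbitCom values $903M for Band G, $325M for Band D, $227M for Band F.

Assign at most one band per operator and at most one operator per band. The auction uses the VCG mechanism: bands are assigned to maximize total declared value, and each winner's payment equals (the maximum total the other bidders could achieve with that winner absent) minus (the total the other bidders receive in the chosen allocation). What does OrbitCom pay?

OrbitCom pays $401M.

Efficient allocation: VistaNet→Band D ($372M), AzureWave→Band F ($930M), OrbitCom→Band G ($903M); total welfare W = $2205M.
OrbitCom receives Band G at value $903M, so the others get W − 903 = $1302M.
Without OrbitCom: best allocation of the remaining 2 bidders over all 3 bands is VistaNet→Band G ($773M), AzureWave→Band F ($930M), total $1703M.
VCG payment = (others' best without OrbitCom) − (others' welfare with OrbitCom) = 1703 − 1302 = $401M.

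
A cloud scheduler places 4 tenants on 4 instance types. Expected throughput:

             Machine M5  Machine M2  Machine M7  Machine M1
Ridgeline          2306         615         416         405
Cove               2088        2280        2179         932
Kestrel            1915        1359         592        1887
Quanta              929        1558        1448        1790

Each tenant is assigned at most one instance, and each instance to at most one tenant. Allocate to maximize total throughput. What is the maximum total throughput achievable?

Optimal: Ridgeline→Machine M5 (2306 ops/s), Cove→Machine M7 (2179 ops/s), Kestrel→Machine M1 (1887 ops/s), Quanta→Machine M2 (1558 ops/s) — total 2306+2179+1887+1558 = 7930 ops/s.
Row-greedy (each tenant in turn takes its best remaining instance) gives 7921 ops/s, worse by 9.

Max total: 7930 ops/s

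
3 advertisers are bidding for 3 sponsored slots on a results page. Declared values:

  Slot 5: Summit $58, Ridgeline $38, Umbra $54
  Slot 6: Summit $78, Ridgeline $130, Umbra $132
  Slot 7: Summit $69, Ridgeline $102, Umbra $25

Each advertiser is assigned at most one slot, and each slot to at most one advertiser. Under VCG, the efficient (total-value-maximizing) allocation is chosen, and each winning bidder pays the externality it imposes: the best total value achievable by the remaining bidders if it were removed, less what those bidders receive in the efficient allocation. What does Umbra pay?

Efficient allocation: Summit→Slot 5 ($58), Ridgeline→Slot 7 ($102), Umbra→Slot 6 ($132); total welfare W = $292.
Umbra receives Slot 6 at value $132, so the others get W − 132 = $160.
Without Umbra: best allocation of the remaining 2 bidders over all 3 slots is Summit→Slot 7 ($69), Ridgeline→Slot 6 ($130), total $199.
VCG payment = (others' best without Umbra) − (others' welfare with Umbra) = 199 − 160 = $39.

Umbra pays $39.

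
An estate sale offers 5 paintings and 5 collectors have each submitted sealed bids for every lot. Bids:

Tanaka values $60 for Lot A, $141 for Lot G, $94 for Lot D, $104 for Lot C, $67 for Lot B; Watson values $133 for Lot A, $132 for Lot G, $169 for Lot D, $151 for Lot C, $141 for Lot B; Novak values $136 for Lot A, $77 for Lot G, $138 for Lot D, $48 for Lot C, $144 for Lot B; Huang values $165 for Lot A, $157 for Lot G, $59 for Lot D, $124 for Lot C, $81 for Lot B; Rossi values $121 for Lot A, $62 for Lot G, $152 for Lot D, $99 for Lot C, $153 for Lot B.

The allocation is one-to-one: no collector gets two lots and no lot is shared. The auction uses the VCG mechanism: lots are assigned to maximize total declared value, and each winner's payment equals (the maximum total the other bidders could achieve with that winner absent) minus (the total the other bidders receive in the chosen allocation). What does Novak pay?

Efficient allocation: Tanaka→Lot G ($141), Watson→Lot C ($151), Novak→Lot B ($144), Huang→Lot A ($165), Rossi→Lot D ($152); total welfare W = $753.
Novak receives Lot B at value $144, so the others get W − 144 = $609.
Without Novak: best allocation of the remaining 4 bidders over all 5 lots is Tanaka→Lot G ($141), Watson→Lot D ($169), Huang→Lot A ($165), Rossi→Lot B ($153), total $628.
VCG payment = (others' best without Novak) − (others' welfare with Novak) = 628 − 609 = $19.

Novak pays $19.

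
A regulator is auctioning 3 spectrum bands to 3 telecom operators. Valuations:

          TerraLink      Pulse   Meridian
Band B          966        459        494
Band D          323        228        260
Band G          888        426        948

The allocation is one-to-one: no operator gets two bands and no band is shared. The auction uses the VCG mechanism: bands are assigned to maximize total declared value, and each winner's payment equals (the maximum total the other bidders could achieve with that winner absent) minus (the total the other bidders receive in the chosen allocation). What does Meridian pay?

Efficient allocation: TerraLink→Band B ($966M), Pulse→Band D ($228M), Meridian→Band G ($948M); total welfare W = $2142M.
Meridian receives Band G at value $948M, so the others get W − 948 = $1194M.
Without Meridian: best allocation of the remaining 2 bidders over all 3 bands is TerraLink→Band B ($966M), Pulse→Band G ($426M), total $1392M.
VCG payment = (others' best without Meridian) − (others' welfare with Meridian) = 1392 − 1194 = $198M.

Meridian pays $198M.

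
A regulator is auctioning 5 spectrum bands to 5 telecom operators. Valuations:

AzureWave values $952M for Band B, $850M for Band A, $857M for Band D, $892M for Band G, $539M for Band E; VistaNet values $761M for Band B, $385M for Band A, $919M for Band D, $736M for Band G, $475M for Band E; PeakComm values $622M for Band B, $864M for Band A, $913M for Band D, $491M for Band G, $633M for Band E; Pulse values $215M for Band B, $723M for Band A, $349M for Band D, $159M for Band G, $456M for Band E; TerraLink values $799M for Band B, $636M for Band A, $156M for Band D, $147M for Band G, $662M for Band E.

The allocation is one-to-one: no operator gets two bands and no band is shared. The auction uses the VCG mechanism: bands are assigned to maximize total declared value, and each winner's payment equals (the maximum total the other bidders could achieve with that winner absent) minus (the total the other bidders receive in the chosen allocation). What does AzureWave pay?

AzureWave pays $137M.

Efficient allocation: AzureWave→Band B ($952M), VistaNet→Band G ($736M), PeakComm→Band D ($913M), Pulse→Band A ($723M), TerraLink→Band E ($662M); total welfare W = $3986M.
AzureWave receives Band B at value $952M, so the others get W − 952 = $3034M.
Without AzureWave: best allocation of the remaining 4 bidders over all 5 bands is VistaNet→Band G ($736M), PeakComm→Band D ($913M), Pulse→Band A ($723M), TerraLink→Band B ($799M), total $3171M.
VCG payment = (others' best without AzureWave) − (others' welfare with AzureWave) = 3171 − 3034 = $137M.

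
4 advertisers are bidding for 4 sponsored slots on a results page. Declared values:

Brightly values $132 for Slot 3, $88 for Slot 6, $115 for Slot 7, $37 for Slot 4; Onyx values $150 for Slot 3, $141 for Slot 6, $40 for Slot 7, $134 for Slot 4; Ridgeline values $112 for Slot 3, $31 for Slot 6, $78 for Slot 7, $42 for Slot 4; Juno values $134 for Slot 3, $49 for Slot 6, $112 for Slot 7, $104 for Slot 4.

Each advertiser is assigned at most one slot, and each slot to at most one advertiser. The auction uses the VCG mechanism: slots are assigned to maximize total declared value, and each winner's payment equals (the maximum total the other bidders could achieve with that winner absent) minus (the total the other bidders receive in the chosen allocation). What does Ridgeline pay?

Ridgeline pays $30.

Efficient allocation: Brightly→Slot 7 ($115), Onyx→Slot 6 ($141), Ridgeline→Slot 3 ($112), Juno→Slot 4 ($104); total welfare W = $472.
Ridgeline receives Slot 3 at value $112, so the others get W − 112 = $360.
Without Ridgeline: best allocation of the remaining 3 bidders over all 4 slots is Brightly→Slot 7 ($115), Onyx→Slot 6 ($141), Juno→Slot 3 ($134), total $390.
VCG payment = (others' best without Ridgeline) − (others' welfare with Ridgeline) = 390 − 360 = $30.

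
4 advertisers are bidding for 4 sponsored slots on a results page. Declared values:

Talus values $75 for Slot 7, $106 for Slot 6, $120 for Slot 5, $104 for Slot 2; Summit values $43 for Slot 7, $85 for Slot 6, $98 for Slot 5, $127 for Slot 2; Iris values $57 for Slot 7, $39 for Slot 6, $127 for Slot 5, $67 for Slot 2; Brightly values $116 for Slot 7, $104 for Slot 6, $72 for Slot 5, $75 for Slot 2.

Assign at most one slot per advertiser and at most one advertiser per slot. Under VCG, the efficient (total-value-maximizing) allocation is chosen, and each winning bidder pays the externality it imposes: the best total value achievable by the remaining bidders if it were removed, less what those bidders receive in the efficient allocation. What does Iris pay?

Iris pays $14.

Efficient allocation: Talus→Slot 6 ($106), Summit→Slot 2 ($127), Iris→Slot 5 ($127), Brightly→Slot 7 ($116); total welfare W = $476.
Iris receives Slot 5 at value $127, so the others get W − 127 = $349.
Without Iris: best allocation of the remaining 3 bidders over all 4 slots is Talus→Slot 5 ($120), Summit→Slot 2 ($127), Brightly→Slot 7 ($116), total $363.
VCG payment = (others' best without Iris) − (others' welfare with Iris) = 363 − 349 = $14.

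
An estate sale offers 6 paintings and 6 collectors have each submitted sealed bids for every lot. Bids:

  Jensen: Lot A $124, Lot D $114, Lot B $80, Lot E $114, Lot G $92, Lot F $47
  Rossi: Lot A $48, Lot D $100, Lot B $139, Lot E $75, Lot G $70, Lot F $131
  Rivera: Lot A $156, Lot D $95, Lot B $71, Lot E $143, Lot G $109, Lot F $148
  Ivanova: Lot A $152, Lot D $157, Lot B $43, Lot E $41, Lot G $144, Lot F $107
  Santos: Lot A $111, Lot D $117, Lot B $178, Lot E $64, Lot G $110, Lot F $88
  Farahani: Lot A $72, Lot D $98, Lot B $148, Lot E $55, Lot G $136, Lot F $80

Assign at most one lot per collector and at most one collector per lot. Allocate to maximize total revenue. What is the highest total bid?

Optimal: Jensen→Lot E ($114), Rossi→Lot F ($131), Rivera→Lot A ($156), Ivanova→Lot D ($157), Santos→Lot B ($178), Farahani→Lot G ($136) — total 114+131+156+157+178+136 = $872.
Row-greedy (each collector in turn takes its best remaining lot) gives $733, worse by 139.
Next-best assignment: Jensen→Lot A, Rossi→Lot F, Rivera→Lot E, Ivanova→Lot D, Santos→Lot B, Farahani→Lot G = $869.
Swapping Farahani↔Santos (Farahani→Lot B $148, Santos→Lot G $110) loses 56.

Maximum total: $872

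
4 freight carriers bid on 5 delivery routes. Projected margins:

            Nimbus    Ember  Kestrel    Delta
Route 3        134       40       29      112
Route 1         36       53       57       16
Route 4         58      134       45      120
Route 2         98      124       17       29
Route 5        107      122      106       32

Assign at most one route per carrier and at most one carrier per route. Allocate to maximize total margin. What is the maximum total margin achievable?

Optimal: Nimbus→Route 3 ($134k), Ember→Route 2 ($124k), Kestrel→Route 5 ($106k), Delta→Route 4 ($120k) — total 134+124+106+120 = $484k.
Row-greedy (each carrier in turn takes its best remaining route) gives $403k, worse by 81.

Max total: $484k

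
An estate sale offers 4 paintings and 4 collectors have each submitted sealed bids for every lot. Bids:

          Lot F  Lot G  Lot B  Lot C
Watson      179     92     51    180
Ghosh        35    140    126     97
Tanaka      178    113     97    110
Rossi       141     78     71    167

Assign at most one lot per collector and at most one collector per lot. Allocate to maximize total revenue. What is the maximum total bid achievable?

Max total: $585

Treat this as an assignment problem: match each collector to one lot.
Optimal: Watson→Lot F ($179), Ghosh→Lot B ($126), Tanaka→Lot G ($113), Rossi→Lot C ($167) — total 179+126+113+167 = $585.
Column-greedy (each lot in turn goes to its best remaining collector) gives $583, worse by 2.
No other one-to-one assignment exceeds $585.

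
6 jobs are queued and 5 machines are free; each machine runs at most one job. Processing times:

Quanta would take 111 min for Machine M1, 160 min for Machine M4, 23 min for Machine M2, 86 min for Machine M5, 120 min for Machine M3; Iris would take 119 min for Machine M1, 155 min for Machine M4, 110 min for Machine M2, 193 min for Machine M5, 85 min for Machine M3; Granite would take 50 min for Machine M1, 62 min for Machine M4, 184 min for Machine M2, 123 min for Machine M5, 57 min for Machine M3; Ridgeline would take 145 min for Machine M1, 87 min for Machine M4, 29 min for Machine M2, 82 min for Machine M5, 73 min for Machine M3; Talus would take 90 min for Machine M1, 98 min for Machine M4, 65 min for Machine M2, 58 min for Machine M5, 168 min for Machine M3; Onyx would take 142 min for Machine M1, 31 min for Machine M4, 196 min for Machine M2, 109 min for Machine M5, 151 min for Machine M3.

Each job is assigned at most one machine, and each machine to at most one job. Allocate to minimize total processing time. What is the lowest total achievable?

Optimal: Granite→Machine M1 (50 min), Onyx→Machine M4 (31 min), Quanta→Machine M2 (23 min), Talus→Machine M5 (58 min), Ridgeline→Machine M3 (73 min) — total 50+31+23+58+73 = 235 min.
Row-greedy (each job in turn takes its cheapest remaining machine) gives 338 min, worse by 103.
Swapping Quanta↔Ridgeline (Quanta→Machine M3 120 min, Ridgeline→Machine M2 29 min) adds 53.

Min total: 235 min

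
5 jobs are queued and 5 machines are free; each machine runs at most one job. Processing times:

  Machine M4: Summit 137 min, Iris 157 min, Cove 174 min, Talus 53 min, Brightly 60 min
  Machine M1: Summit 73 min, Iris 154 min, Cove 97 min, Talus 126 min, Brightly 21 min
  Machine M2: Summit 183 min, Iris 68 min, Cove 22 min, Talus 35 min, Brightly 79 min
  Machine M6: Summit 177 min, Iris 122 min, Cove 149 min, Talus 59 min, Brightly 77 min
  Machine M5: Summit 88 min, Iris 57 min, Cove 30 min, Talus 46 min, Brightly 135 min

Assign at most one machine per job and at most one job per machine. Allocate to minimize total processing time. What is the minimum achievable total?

Min total: 271 min

Optimal: Summit→Machine M1 (73 min), Iris→Machine M5 (57 min), Cove→Machine M2 (22 min), Talus→Machine M6 (59 min), Brightly→Machine M4 (60 min) — total 73+57+22+59+60 = 271 min.
Column-greedy (each machine in turn goes to its cheapest remaining job) gives 306 min, worse by 35.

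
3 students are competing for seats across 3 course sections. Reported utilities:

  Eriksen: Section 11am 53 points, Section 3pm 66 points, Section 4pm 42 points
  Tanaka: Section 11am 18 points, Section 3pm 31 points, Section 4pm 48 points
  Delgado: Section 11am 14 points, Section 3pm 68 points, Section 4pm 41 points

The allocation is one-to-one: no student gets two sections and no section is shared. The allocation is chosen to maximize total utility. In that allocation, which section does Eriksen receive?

Optimal: Eriksen→Section 11am (53 points), Tanaka→Section 4pm (48 points), Delgado→Section 3pm (68 points) — total 53+48+68 = 169 points.
Row-greedy (each student in turn takes its best remaining section) gives 128 points, worse by 41.
Next-best assignment: Eriksen→Section 3pm, Tanaka→Section 4pm, Delgado→Section 11am = 128 points.
Eriksen's own top section is Section 3pm (66 points), but forcing Eriksen→Section 3pm and reassigning the rest optimally gives only 128 points — worse by 41.

Eriksen receives Section 11am.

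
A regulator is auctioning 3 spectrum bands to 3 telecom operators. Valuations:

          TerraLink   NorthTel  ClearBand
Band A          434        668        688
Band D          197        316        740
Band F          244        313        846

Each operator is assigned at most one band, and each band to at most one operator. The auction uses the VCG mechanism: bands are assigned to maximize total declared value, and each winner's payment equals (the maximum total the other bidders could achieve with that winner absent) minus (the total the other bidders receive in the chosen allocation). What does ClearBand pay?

Efficient allocation: TerraLink→Band D ($197M), NorthTel→Band A ($668M), ClearBand→Band F ($846M); total welfare W = $1711M.
ClearBand receives Band F at value $846M, so the others get W − 846 = $865M.
Without ClearBand: best allocation of the remaining 2 bidders over all 3 bands is TerraLink→Band F ($244M), NorthTel→Band A ($668M), total $912M.
VCG payment = (others' best without ClearBand) − (others' welfare with ClearBand) = 912 − 865 = $47M.

ClearBand pays $47M.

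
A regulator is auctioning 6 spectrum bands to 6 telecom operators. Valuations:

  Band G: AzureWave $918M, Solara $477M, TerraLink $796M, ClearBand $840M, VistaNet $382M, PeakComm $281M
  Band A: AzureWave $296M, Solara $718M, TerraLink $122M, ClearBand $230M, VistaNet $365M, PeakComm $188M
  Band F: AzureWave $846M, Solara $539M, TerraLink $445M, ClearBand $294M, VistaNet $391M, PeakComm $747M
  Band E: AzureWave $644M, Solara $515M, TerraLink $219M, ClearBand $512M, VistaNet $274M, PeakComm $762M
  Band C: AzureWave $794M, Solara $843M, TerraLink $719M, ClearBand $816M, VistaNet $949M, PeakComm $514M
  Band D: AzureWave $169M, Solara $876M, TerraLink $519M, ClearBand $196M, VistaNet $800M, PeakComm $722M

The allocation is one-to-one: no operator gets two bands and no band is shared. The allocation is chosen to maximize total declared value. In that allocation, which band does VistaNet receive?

This is the linear assignment problem.
Optimal: AzureWave→Band F ($846M), Solara→Band A ($718M), TerraLink→Band G ($796M), ClearBand→Band C ($816M), VistaNet→Band D ($800M), PeakComm→Band E ($762M) — total 846+718+796+816+800+762 = $4738M.
Row-greedy (each operator in turn takes its best remaining band) gives $3604M, worse by 1134.
No other one-to-one assignment exceeds $4738M.
VistaNet's own top band is Band C ($949M), but forcing VistaNet→Band C and reassigning the rest optimally gives only $4634M — worse by 104.

VistaNet receives Band D.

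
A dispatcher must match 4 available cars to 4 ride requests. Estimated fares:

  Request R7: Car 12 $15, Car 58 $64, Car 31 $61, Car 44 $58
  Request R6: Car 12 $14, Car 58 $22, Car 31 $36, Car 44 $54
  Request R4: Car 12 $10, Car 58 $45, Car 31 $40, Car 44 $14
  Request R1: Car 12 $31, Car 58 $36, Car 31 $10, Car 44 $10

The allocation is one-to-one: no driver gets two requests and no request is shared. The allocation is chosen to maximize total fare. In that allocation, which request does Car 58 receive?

Car 58 receives Request R4.

Optimal: Car 12→Request R1 ($31), Car 58→Request R4 ($45), Car 31→Request R7 ($61), Car 44→Request R6 ($54) — total 31+45+61+54 = $191.
Row-greedy (each driver in turn takes its best remaining request) gives $189, worse by 2.
Swapping Car 12↔Car 31 (Car 12→Request R7 $15, Car 31→Request R1 $10) loses 67.
Every other assignment is strictly worse.
Car 58's own top request is Request R7 ($64), but forcing Car 58→Request R7 and reassigning the rest optimally gives only $189 — worse by 2.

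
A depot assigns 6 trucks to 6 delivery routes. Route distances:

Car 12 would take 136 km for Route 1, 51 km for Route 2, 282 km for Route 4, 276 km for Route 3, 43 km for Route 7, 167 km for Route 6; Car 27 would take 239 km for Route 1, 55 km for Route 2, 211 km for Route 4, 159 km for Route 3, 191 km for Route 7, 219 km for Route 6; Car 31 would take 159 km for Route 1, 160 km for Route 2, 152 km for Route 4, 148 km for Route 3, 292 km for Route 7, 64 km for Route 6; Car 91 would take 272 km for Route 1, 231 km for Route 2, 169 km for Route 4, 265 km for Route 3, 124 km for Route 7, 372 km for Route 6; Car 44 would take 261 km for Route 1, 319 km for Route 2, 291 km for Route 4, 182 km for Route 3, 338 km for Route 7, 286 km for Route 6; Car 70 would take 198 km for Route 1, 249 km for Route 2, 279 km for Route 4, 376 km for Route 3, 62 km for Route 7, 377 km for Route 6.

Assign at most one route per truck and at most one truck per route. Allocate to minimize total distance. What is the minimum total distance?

Min total: 668 km

Optimal: Car 12→Route 1 (136 km), Car 27→Route 2 (55 km), Car 31→Route 6 (64 km), Car 91→Route 4 (169 km), Car 44→Route 3 (182 km), Car 70→Route 7 (62 km) — total 136+55+64+169+182+62 = 668 km.
Column-greedy (each route in turn goes to its cheapest remaining truck) gives 959 km, worse by 291.
Next-best assignment: Car 12→Route 7, Car 27→Route 2, Car 31→Route 6, Car 91→Route 4, Car 44→Route 3, Car 70→Route 1 = 711 km.
No other one-to-one assignment undercuts 668 km.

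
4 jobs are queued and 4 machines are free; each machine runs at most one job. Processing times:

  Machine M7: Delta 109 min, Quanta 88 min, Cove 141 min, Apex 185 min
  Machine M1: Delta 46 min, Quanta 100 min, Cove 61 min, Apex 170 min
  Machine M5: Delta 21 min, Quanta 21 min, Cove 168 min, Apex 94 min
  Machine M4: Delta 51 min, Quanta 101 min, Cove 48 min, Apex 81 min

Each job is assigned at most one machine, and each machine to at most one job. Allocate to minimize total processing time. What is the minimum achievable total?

Optimal: Delta→Machine M5 (21 min), Quanta→Machine M7 (88 min), Cove→Machine M1 (61 min), Apex→Machine M4 (81 min) — total 21+88+61+81 = 251 min.
Row-greedy (each job in turn takes its cheapest remaining machine) gives 327 min, worse by 76.
Next-best assignment: Delta→Machine M7, Quanta→Machine M5, Cove→Machine M1, Apex→Machine M4 = 272 min.
Every other assignment is strictly worse.

Minimum total: 251 min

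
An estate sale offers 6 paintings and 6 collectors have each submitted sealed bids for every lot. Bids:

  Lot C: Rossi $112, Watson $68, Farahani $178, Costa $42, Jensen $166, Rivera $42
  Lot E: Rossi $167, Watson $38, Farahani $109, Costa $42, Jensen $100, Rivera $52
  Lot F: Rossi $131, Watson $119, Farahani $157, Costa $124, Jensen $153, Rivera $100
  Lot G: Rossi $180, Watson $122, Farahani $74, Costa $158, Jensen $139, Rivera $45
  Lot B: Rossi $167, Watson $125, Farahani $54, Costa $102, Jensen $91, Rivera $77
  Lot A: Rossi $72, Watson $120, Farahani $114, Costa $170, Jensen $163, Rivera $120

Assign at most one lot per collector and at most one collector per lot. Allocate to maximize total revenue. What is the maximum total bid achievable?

Maximum total: $901

Optimal: Rossi→Lot E ($167), Watson→Lot B ($125), Farahani→Lot C ($178), Costa→Lot G ($158), Jensen→Lot F ($153), Rivera→Lot A ($120) — total 167+125+178+158+153+120 = $901.
Row-greedy (each collector in turn takes its best remaining lot) gives $858, worse by 43.
Next-best assignment: Rossi→Lot E, Watson→Lot B, Farahani→Lot F, Costa→Lot G, Jensen→Lot C, Rivera→Lot A = $893.
Swapping Rossi↔Jensen (Rossi→Lot F $131, Jensen→Lot E $100) loses 89.
No other one-to-one assignment exceeds $901.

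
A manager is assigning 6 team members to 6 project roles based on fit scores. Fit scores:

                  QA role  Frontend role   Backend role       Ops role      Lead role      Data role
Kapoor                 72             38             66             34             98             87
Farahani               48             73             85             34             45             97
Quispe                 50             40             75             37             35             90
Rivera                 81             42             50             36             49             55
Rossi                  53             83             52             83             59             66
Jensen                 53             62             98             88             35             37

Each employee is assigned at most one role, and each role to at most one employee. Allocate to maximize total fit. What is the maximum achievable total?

Max total: 525 pts

Optimal: Kapoor→Lead role (98 pts), Farahani→Backend role (85 pts), Quispe→Data role (90 pts), Rivera→QA role (81 pts), Rossi→Frontend role (83 pts), Jensen→Ops role (88 pts) — total 98+85+90+81+83+88 = 525 pts.
Column-greedy (each role in turn goes to its best remaining employee) gives 494 pts, worse by 31.
No other one-to-one assignment exceeds 525 pts.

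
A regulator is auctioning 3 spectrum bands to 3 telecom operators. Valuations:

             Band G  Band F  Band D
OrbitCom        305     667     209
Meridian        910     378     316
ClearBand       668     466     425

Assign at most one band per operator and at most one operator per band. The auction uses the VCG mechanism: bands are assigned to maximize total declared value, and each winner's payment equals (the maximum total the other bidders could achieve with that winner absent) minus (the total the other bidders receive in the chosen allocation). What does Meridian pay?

Meridian pays $243M.

Efficient allocation: OrbitCom→Band F ($667M), Meridian→Band G ($910M), ClearBand→Band D ($425M); total welfare W = $2002M.
Meridian receives Band G at value $910M, so the others get W − 910 = $1092M.
Without Meridian: best allocation of the remaining 2 bidders over all 3 bands is OrbitCom→Band F ($667M), ClearBand→Band G ($668M), total $1335M.
VCG payment = (others' best without Meridian) − (others' welfare with Meridian) = 1335 − 1092 = $243M.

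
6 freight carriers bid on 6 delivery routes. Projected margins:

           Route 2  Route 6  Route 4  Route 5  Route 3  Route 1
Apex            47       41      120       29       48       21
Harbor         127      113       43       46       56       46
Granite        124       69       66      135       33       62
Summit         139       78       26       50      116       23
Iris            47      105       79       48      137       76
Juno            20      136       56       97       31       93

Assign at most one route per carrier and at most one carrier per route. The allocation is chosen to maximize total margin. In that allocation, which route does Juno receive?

Optimal: Apex→Route 4 ($120k), Harbor→Route 6 ($113k), Granite→Route 5 ($135k), Summit→Route 2 ($139k), Iris→Route 3 ($137k), Juno→Route 1 ($93k) — total 120+113+135+139+137+93 = $737k.
Column-greedy (each route in turn goes to its best remaining carrier) gives $713k, worse by 24.
Swapping Apex↔Granite (Apex→Route 5 $29k, Granite→Route 4 $66k) loses 160.
Every other assignment is strictly worse.
Juno's own top route is Route 6 ($136k), but forcing Juno→Route 6 and reassigning the rest optimally gives only $713k — worse by 24.

Juno receives Route 1.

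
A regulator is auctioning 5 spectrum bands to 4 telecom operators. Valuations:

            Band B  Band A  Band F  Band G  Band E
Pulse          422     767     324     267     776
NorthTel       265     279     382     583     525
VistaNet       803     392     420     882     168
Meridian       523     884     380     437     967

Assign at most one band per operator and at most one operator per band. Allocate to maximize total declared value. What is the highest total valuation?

Maximum total: $3120M

Treat this as an assignment problem: match each operator to one band.
Optimal: Pulse→Band A ($767M), NorthTel→Band G ($583M), VistaNet→Band B ($803M), Meridian→Band E ($967M) — total 767+583+803+967 = $3120M.
Row-greedy (each operator in turn takes its best remaining band) gives $3046M, worse by 74.
Swapping Meridian↔VistaNet (Meridian→Band B $523M, VistaNet→Band E $168M) loses 1079.
Checked against all permutations: $3120M is optimal.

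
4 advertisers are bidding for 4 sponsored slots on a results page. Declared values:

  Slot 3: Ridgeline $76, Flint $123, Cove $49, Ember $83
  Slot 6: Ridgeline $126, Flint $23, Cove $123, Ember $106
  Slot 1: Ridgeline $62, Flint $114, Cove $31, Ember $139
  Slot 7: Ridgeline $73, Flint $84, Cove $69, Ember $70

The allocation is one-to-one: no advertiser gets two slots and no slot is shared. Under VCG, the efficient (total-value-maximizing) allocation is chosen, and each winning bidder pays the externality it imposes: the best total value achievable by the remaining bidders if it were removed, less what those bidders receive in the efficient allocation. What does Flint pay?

Flint pays $3.

Efficient allocation: Ridgeline→Slot 7 ($73), Flint→Slot 3 ($123), Cove→Slot 6 ($123), Ember→Slot 1 ($139); total welfare W = $458.
Flint receives Slot 3 at value $123, so the others get W − 123 = $335.
Without Flint: best allocation of the remaining 3 bidders over all 4 slots is Ridgeline→Slot 3 ($76), Cove→Slot 6 ($123), Ember→Slot 1 ($139), total $338.
VCG payment = (others' best without Flint) − (others' welfare with Flint) = 338 − 335 = $3.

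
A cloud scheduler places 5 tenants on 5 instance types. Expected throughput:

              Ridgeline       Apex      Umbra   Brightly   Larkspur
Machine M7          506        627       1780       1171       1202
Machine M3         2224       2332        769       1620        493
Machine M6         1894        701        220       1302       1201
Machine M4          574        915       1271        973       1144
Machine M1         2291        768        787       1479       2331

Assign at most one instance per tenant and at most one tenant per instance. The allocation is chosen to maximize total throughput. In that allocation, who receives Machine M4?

Optimal: Ridgeline→Machine M6 (1894 ops/s), Apex→Machine M3 (2332 ops/s), Umbra→Machine M7 (1780 ops/s), Brightly→Machine M4 (973 ops/s), Larkspur→Machine M1 (2331 ops/s) — total 1894+2332+1780+973+2331 = 9310 ops/s.
Next-best assignment: Ridgeline→Machine M6, Apex→Machine M3, Umbra→Machine M4, Brightly→Machine M7, Larkspur→Machine M1 = 8999 ops/s.
No other one-to-one assignment exceeds 9310 ops/s.
Brightly's own top instance is Machine M3 (1620 ops/s), but forcing Brightly→Machine M3 and reassigning the rest optimally gives only 8540 ops/s — worse by 770.

Brightly receives Machine M4.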